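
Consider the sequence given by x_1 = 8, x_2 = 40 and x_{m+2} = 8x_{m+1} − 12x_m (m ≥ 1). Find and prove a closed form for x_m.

Claim: x_m = 6^m + 2^m.

Base cases: x_1 = 8 and 6^1 + 2^1 = 8; x_2 = 40 and 6^2 + 2^2 = 40.
Assume x_i = 6^i + 2^i for all 1 ≤ i ≤ j, where j ≥ 2.
Then x_{j+1} = 8x_j − 12x_{j−1} = 8·(6^j + 2^j) − 12·(6^{j−1} + 2^{j−1}) = (8·6 − 12)6^{j−1} + (8·2 − 12)2^{j−1} = 36·6^{j−1} + 4·2^{j−1} = 6^{j+1} + 2^{j+1}.
So the formula holds for j+1, and by strong induction x_m = 6^m + 2^m for all m ≥ 1.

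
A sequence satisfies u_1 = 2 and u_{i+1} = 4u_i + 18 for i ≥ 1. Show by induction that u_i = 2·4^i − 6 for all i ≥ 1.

Base case: u_1 = 2, and 2·4^1 − 6 = 8 − 6 = 2.
Assume u_k = 2·4^k − 6 for some k ≥ 1.
Then u_{k+1} = 4u_k + 18 = 4·(2·4^k − 6) + 18 = 8·4^k − 24 + 18 = 2·4^{k+1} − 6.
Hence u_i = 2·4^i − 6 for every i ≥ 1, by induction.

u_i = 2·4^i − 6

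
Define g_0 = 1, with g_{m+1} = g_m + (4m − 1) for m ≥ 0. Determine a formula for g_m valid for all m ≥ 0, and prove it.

Claim: g_m = 2m^2 − 3m + 1.

Base case: g_0 = 1, and 2·0^2 − 3·0 + 1 = 1.
Assume g_r = 2r^2 − 3r + 1.
Then g_{r+1} = g_r + (4r − 1) = (2r^2 − 3r + 1) + (4r − 1) = 2r^2 + r,
and 2·(r+1)^2 − 3·(r+1) + 1 = 2r^2 + r.
By induction, g_m = 2m^2 − 3m + 1 for all m ≥ 0.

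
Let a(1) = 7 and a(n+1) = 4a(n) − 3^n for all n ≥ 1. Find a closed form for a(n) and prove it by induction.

Claim: a(n) = 4^n + 3^n.

Base case: a(1) = 7, and 4^1 + 3^1 = 4 + 3 = 7.
Assume a(r) = 4^r + 3^r for some r ≥ 1.
Then a(r+1) = 4a(r) − 3^r = 4·(4^r + 3^r) − 3^r = 4^{r+1} + 4·3^r − 3^r = 4^{r+1} + 3·3^r = 4^{r+1} + 3^{r+1}.
Hence a(n) = 4^n + 3^n for every n ≥ 1, by induction.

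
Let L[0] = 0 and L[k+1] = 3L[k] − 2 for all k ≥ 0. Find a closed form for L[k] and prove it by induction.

Claim: L[k] = -3^k + 1.

Base case: L[0] = 0, and -3^0 + 1 = -1 + 1 = 0.
Assume L[m] = -3^m + 1 for some m ≥ 0.
Then L[m+1] = 3L[m] − 2 = 3·(-3^m + 1) − 2 = -3^{m+1} + 3 − 2 = -3^{m+1} + 1.
By induction, L[k] = -3^k + 1 for all k ≥ 0.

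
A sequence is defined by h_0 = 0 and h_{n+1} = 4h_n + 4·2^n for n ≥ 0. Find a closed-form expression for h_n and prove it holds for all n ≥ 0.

Claim: h_n = 2·4^n − 2·2^n.

Base case: h_0 = 0, and 2·4^0 − 2·2^0 = 2 − 2 = 0.
Assume h_r = 2·4^r − 2·2^r for some r ≥ 0.
Then h_{r+1} = 4h_r + 4·2^r = 4·(2·4^r − 2·2^r) + 4·2^r = 2·4^{r+1} − 8·2^r + 4·2^r = 2·4^{r+1} − 4·2^r = 2·4^{r+1} − 2·2^{r+1}.
By induction, h_n = 2·4^n − 2·2^n for all n ≥ 0.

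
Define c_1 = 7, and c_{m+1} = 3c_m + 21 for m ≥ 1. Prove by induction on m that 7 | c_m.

Base case: c_1 = 7 = 7·1, so 7 | c_1.
Assume 7 | c_r, so c_r = 7t for some integer t.
Then c_{r+1} = 3c_r + 21 = 3·(7t) + 21 = 7(3t + 3), so 7 | c_{r+1}.
By induction, 7 | c_m for all m ≥ 1.

7 | c_m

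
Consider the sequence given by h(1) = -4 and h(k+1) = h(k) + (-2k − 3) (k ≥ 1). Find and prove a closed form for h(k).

Claim: h(k) = -k^2 − 2k − 1.

Base case: h(1) = -4, and -1^2 − 2·1 − 1 = -4.
Assume h(j) = -j^2 − 2j − 1.
Then h(j+1) = h(j) + (-2j − 3) = (-j^2 − 2j − 1) + (-2j − 3) = -j^2 − 4j − 4,
and -(j+1)^2 − 2·(j+1) − 1 = -j^2 − 4j − 4.
This completes the inductive step, so h(k) = -k^2 − 2k − 1 for all k ≥ 1.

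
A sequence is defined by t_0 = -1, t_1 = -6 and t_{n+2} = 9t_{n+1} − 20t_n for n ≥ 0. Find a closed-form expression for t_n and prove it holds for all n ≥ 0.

Claim: t_n = 4^n − 2·5^n.

Base cases: t_0 = -1 and 4^0 − 2·5^0 = -1; t_1 = -6 and 4^1 − 2·5^1 = -6.
Assume t_j = 4^j − 2·5^j for all 0 ≤ j ≤ m, where m ≥ 1.
Then t_{m+1} = 9t_m − 20t_{m−1} = 9·(4^m − 2·5^m) − 20·(4^{m−1} − 2·5^{m−1}) = (9·4 − 20)4^{m−1} − 2·(9·5 − 20)5^{m−1} = 16·4^{m−1} − 50·5^{m−1} = 4^{m+1} − 2·5^{m+1}.
So the formula holds for m+1, and by strong induction t_n = 4^n − 2·5^n for all n ≥ 0.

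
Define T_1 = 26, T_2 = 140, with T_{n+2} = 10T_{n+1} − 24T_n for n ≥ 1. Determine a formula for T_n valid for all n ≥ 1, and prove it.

Claim: T_n = 3·6^n + 2·4^n.

Base cases: T_1 = 26 and 3·6^1 + 2·4^1 = 26; T_2 = 140 and 3·6^2 + 2·4^2 = 140.
Assume T_j = 3·6^j + 2·4^j for all 1 ≤ j ≤ k, where k ≥ 2.
Then T_{k+1} = 10T_k − 24T_{k−1} = 10·(3·6^k + 2·4^k) − 24·(3·6^{k−1} + 2·4^{k−1}) = 3·(10·6 − 24)6^{k−1} + 2·(10·4 − 24)4^{k−1} = 108·6^{k−1} + 32·4^{k−1} = 3·6^{k+1} + 2·4^{k+1}.
This completes the inductive step, so T_n = 3·6^n + 2·4^n for all n ≥ 1.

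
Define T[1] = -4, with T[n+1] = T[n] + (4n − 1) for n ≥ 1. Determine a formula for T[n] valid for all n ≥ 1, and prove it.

Claim: T[n] = 2n^2 − 3n − 3.

Base case: T[1] = -4, and 2·1^2 − 3·1 − 3 = -4.
Assume T[k] = 2k^2 − 3k − 3.
Then T[k+1] = T[k] + (4k − 1) = (2k^2 − 3k − 3) + (4k − 1) = 2k^2 + k − 4,
and 2·(k+1)^2 − 3·(k+1) − 3 = 2k^2 + k − 4.
Hence T[n] = 2n^2 − 3n − 3 for every n ≥ 1, by induction.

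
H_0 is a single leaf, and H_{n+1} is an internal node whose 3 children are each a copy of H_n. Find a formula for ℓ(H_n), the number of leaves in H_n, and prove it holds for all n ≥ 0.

Claim: ℓ(H_n) = 3^n.

Base case: ℓ(H_0) = 1, and 3^0 = 1.
Assume ℓ(H_k) = 3^k.
Then ℓ(H_{k+1}) = 3·ℓ(H_k) = 3·3^k = 3^{k+1}.
This completes the inductive step, so ℓ(H_n) = 3^n for all n ≥ 0.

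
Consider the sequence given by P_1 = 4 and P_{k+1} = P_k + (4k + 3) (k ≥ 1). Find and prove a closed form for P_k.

Claim: P_k = 2k^2 + k + 1.

Base case: P_1 = 4, and 2·1^2 + 1 + 1 = 4.
Assume P_j = 2j^2 + j + 1.
Then P_{j+1} = P_j + (4j + 3) = (2j^2 + j + 1) + (4j + 3) = 2j^2 + 5j + 4,
and 2·(j+1)^2 + (j+1) + 1 = 2j^2 + 5j + 4.
Hence P_k = 2k^2 + k + 1 for every k ≥ 1, by induction.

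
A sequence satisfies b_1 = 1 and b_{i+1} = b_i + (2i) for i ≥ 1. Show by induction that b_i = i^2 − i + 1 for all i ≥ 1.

Base case: b_1 = 1, and 1^2 − 1 + 1 = 1.
Assume b_r = r^2 − r + 1.
Then b_{r+1} = b_r + (2r) = (r^2 − r + 1) + (2r) = r^2 + r + 1,
and (r+1)^2 − (r+1) + 1 = r^2 + r + 1.
By induction, b_i = i^2 − i + 1 for all i ≥ 1.

b_i = i^2 − i + 1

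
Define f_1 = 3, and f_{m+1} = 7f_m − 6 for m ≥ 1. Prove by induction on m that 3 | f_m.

Base case: f_1 = 3 = 3·1, so 3 | f_1.
Assume 3 | f_r, so f_r = 3t for some integer t.
Then f_{r+1} = 7f_r − 6 = 7·(3t) − 6 = 3(7t − 2), so 3 | f_{r+1}.
So the property holds for r+1, and by induction 3 | f_m for all m ≥ 1.

3 | f_m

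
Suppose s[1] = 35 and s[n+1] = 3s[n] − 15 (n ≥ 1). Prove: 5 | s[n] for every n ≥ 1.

Base case: s[1] = 35 = 5·7, so 5 | s[1].
Assume 5 | s[k], so s[k] = 5t for some integer t.
Then s[k+1] = 3s[k] − 15 = 3·(5t) − 15 = 5(3t − 3), so 5 | s[k+1].
Hence 5 | s[n] for every n ≥ 1, by induction.

5 | s[n]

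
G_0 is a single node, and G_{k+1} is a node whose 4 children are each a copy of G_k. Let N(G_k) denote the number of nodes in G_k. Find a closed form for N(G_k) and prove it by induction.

Claim: N(G_k) = (4^{k+1} − 1)/3.

Base case: N(G_0) = 1, and (4^{0+1} − 1)/3 = 1.
Assume N(G_j) = (4^{j+1} − 1)/3.
Then N(G_{j+1}) = 1 + 4N(G_j) = 1 + 4·(4^{j+1} − 1)/3 = 1 + (4^{j+2} − 4)/3 = (3 + 4^{j+2} − 4)/3 = (4^{j+2} − 1)/3.
So the formula holds for j+1, and by induction N(G_k) = (4^{k+1} − 1)/3 for all k ≥ 0.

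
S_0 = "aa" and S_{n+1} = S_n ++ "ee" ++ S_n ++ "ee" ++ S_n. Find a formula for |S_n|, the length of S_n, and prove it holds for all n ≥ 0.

Claim: |S_n| = 4·3^n − 2.

Base case: |S_0| = 2, and 4·3^0 − 2 = 2.
Assume |S_k| = 4·3^k − 2.
Then |S_{k+1}| = 3|S_k| + 4 = 3(4·3^k − 2) + 4 = 4·3^{k+1} − 6 + 4 = 4·3^{k+1} − 2.
This completes the inductive step, so |S_n| = 4·3^n − 2 for all n ≥ 0.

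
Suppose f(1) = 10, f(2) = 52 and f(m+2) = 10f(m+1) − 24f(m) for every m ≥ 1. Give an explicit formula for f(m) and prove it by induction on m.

Claim: f(m) = 6^m + 4^m.

Base cases: f(1) = 10 and 6^1 + 4^1 = 10; f(2) = 52 and 6^2 + 4^2 = 52.
Assume f(j) = 6^j + 4^j for all 1 ≤ j ≤ k, where k ≥ 2.
Then f(k+1) = 10f(k) − 24f(k−1) = 10·(6^k + 4^k) − 24·(6^{k−1} + 4^{k−1}) = (10·6 − 24)6^{k−1} + (10·4 − 24)4^{k−1} = 36·6^{k−1} + 16·4^{k−1} = 6^{k+1} + 4^{k+1}.
This completes the inductive step, so f(m) = 6^m + 4^m for all m ≥ 1.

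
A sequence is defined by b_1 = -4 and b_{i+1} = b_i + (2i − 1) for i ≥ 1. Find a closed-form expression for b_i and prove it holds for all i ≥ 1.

Claim: b_i = i^2 − 2i − 3.

Base case: b_1 = -4, and 1^2 − 2·1 − 3 = -4.
Assume b_k = k^2 − 2k − 3.
Then b_{k+1} = b_k + (2k − 1) = (k^2 − 2k − 3) + (2k − 1) = k^2 − 4,
and (k+1)^2 − 2·(k+1) − 3 = k^2 − 4.
Hence b_i = i^2 − 2i − 3 for every i ≥ 1, by induction.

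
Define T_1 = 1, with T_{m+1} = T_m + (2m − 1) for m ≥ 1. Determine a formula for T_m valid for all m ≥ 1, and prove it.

Claim: T_m = m^2 − 2m + 2.

Base case: T_1 = 1, and 1^2 − 2·1 + 2 = 1.
Assume T_r = r^2 − 2r + 2.
Then T_{r+1} = T_r + (2r − 1) = (r^2 − 2r + 2) + (2r − 1) = r^2 + 1,
and (r+1)^2 − 2·(r+1) + 2 = r^2 + 1.
This completes the inductive step, so T_m = m^2 − 2m + 2 for all m ≥ 1.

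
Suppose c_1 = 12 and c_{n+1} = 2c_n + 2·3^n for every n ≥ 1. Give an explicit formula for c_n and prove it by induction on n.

Claim: c_n = 3·2^n + 2·3^n.

Base case: c_1 = 12, and 3·2^1 + 2·3^1 = 6 + 6 = 12.
Assume c_m = 3·2^m + 2·3^m for some m ≥ 1.
Then c_{m+1} = 2c_m + 2·3^m = 2·(3·2^m + 2·3^m) + 2·3^m = 3·2^{m+1} + 4·3^m + 2·3^m = 3·2^{m+1} + 6·3^m = 3·2^{m+1} + 2·3^{m+1}.
So the formula holds for m+1, and by induction c_n = 3·2^n + 2·3^n for all n ≥ 1.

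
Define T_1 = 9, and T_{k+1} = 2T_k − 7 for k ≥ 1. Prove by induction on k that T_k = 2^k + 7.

Base case: T_1 = 9, and 2^1 + 7 = 2 + 7 = 9.
Assume T_j = 2^j + 7 for some j ≥ 1.
Then T_{j+1} = 2T_j − 7 = 2·(2^j + 7) − 7 = 2^{j+1} + 14 − 7 = 2^{j+1} + 7.
By induction, T_k = 2^k + 7 for all k ≥ 1.

T_k = 2^k + 7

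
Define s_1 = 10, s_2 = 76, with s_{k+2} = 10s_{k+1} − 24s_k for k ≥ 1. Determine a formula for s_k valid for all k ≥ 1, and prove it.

Claim: s_k = 3·6^k − 2·4^k.

Base cases: s_1 = 10 and 3·6^1 − 2·4^1 = 10; s_2 = 76 and 3·6^2 − 2·4^2 = 76.
Assume s_j = 3·6^j − 2·4^j for all 1 ≤ j ≤ m, where m ≥ 2.
Then s_{m+1} = 10s_m − 24s_{m−1} = 10·(3·6^m − 2·4^m) − 24·(3·6^{m−1} − 2·4^{m−1}) = 3·(10·6 − 24)6^{m−1} − 2·(10·4 − 24)4^{m−1} = 108·6^{m−1} − 32·4^{m−1} = 3·6^{m+1} − 2·4^{m+1}.
Hence s_k = 3·6^k − 2·4^k for every k ≥ 1, by strong induction.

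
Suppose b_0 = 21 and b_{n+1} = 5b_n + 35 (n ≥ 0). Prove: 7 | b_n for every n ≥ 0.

Base case: b_0 = 21 = 7·3, so 7 | b_0.
Assume 7 | b_k, so b_k = 7t for some integer t.
Then b_{k+1} = 5b_k + 35 = 5·(7t) + 35 = 7(5t + 5), so 7 | b_{k+1}.
Hence 7 | b_n for every n ≥ 0, by induction.

7 | b_n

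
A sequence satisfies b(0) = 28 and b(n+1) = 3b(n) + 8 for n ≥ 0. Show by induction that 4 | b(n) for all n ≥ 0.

Base case: b(0) = 28 = 4·7, so 4 | b(0).
Assume 4 | b(r), so b(r) = 4t for some integer t.
Then b(r+1) = 3b(r) + 8 = 3·(4t) + 8 = 4(3t + 2), so 4 | b(r+1).
So the property holds for r+1, and by induction 4 | b(n) for all n ≥ 0.

4 | b(n)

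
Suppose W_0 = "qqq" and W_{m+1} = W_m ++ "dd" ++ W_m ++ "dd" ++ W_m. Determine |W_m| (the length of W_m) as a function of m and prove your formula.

Claim: |W_m| = 5·3^m − 2.

Base case: |W_0| = 3, and 5·3^0 − 2 = 3.
Assume |W_j| = 5·3^j − 2.
Then |W_{j+1}| = 3|W_j| + 4 = 3(5·3^j − 2) + 4 = 5·3^{j+1} − 6 + 4 = 5·3^{j+1} − 2.
By induction, |W_m| = 5·3^m − 2 for all m ≥ 0.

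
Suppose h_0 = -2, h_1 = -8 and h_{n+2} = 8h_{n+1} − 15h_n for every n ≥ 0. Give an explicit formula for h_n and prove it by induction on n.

Claim: h_n = -5^n − 3^n.

Base cases: h_0 = -2 and -5^0 − 3^0 = -2; h_1 = -8 and -5^1 − 3^1 = -8.
Assume h_j = -5^j − 3^j for all 0 ≤ j ≤ m, where m ≥ 1.
Then h_{m+1} = 8h_m − 15h_{m−1} = 8·(-5^m − 3^m) − 15·(-5^{m−1} − 3^{m−1}) = -(8·5 − 15)5^{m−1} − (8·3 − 15)3^{m−1} = -25·5^{m−1} − 9·3^{m−1} = -5^{m+1} − 3^{m+1}.
By strong induction, h_n = -5^n − 3^n for all n ≥ 0.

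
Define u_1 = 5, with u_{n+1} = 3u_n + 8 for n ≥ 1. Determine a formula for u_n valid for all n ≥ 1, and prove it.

Claim: u_n = 3^{n+1} − 4.

Base case: u_1 = 5, and 3^{1+1} − 4 = 9 − 4 = 5.
Assume u_j = 3^{j+1} − 4 for some j ≥ 1.
Then u_{j+1} = 3u_j + 8 = 3·(3^{j+1} − 4) + 8 = 3^{j+2} − 12 + 8 = 3^{j+2} − 4.
This completes the inductive step, so u_n = 3^{n+1} − 4 for all n ≥ 1.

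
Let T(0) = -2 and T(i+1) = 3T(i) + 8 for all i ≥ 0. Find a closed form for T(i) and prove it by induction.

Claim: T(i) = 2·3^i − 4.

Base case: T(0) = -2, and 2·3^0 − 4 = 2 − 4 = -2.
Assume T(r) = 2·3^r − 4 for some r ≥ 0.
Then T(r+1) = 3T(r) + 8 = 3·(2·3^r − 4) + 8 = 6·3^r − 12 + 8 = 2·3^{r+1} − 4.
By induction, T(i) = 2·3^i − 4 for all i ≥ 0.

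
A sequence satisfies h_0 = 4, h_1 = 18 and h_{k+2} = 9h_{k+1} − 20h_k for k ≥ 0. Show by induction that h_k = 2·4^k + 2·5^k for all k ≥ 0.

Base cases: h_0 = 4 and 2·4^0 + 2·5^0 = 4; h_1 = 18 and 2·4^1 + 2·5^1 = 18.
Assume h_j = 2·4^j + 2·5^j for all 0 ≤ j ≤ r, where r ≥ 1.
Then h_{r+1} = 9h_r − 20h_{r−1} = 9·(2·4^r + 2·5^r) − 20·(2·4^{r−1} + 2·5^{r−1}) = 2·(9·4 − 20)4^{r−1} + 2·(9·5 − 20)5^{r−1} = 32·4^{r−1} + 50·5^{r−1} = 2·4^{r+1} + 2·5^{r+1}.
So the formula holds for r+1, and by strong induction h_k = 2·4^k + 2·5^k for all k ≥ 0.

h_k = 2·4^k + 2·5^k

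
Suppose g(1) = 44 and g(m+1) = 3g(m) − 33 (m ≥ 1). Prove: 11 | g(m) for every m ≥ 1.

Base case: g(1) = 44 = 11·4, so 11 | g(1).
Assume 11 | g(j), so g(j) = 11t for some integer t.
Then g(j+1) = 3g(j) − 33 = 3·(11t) − 33 = 11(3t − 3), so 11 | g(j+1).
So the property holds for j+1, and by induction 11 | g(m) for all m ≥ 1.

11 | g(m)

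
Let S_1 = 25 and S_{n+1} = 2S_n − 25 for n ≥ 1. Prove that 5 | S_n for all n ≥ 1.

Base case: S_1 = 25 = 5·5, so 5 | S_1.
Assume 5 | S_k, so S_k = 5t for some integer t.
Then S_{k+1} = 2S_k − 25 = 2·(5t) − 25 = 5(2t − 5), so 5 | S_{k+1}.
By induction, 5 | S_n for all n ≥ 1.

5 | S_n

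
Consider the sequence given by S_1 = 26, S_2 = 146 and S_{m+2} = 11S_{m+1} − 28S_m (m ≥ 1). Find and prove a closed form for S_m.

Claim: S_m = 3·4^m + 2·7^m.

Base cases: S_1 = 26 and 3·4^1 + 2·7^1 = 26; S_2 = 146 and 3·4^2 + 2·7^2 = 146.
Assume S_j = 3·4^j + 2·7^j for all 1 ≤ j ≤ r, where r ≥ 2.
Then S_{r+1} = 11S_r − 28S_{r−1} = 11·(3·4^r + 2·7^r) − 28·(3·4^{r−1} + 2·7^{r−1}) = 3·(11·4 − 28)4^{r−1} + 2·(11·7 − 28)7^{r−1} = 48·4^{r−1} + 98·7^{r−1} = 3·4^{r+1} + 2·7^{r+1}.
So the formula holds for r+1, and by strong induction S_m = 3·4^m + 2·7^m for all m ≥ 1.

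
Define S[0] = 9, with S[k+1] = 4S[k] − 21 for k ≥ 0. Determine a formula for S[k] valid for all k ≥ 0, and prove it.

Claim: S[k] = 2·4^k + 7.

Base case: S[0] = 9, and 2·4^0 + 7 = 2 + 7 = 9.
Assume S[m] = 2·4^m + 7 for some m ≥ 0.
Then S[m+1] = 4S[m] − 21 = 4·(2·4^m + 7) − 21 = 8·4^m + 28 − 21 = 2·4^{m+1} + 7.
This completes the inductive step, so S[k] = 2·4^k + 7 for all k ≥ 0.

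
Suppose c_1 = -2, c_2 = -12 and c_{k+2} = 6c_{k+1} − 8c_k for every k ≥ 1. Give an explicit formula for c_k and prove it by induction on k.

Claim: c_k = 2^k − 4^k.

Base cases: c_1 = -2 and 2^1 − 4^1 = -2; c_2 = -12 and 2^2 − 4^2 = -12.
Assume c_j = 2^j − 4^j for all 1 ≤ j ≤ r, where r ≥ 2.
Then c_{r+1} = 6c_r − 8c_{r−1} = 6·(2^r − 4^r) − 8·(2^{r−1} − 4^{r−1}) = (6·2 − 8)2^{r−1} − (6·4 − 8)4^{r−1} = 4·2^{r−1} − 16·4^{r−1} = 2^{r+1} − 4^{r+1}.
So the formula holds for r+1, and by strong induction c_k = 2^k − 4^k for all k ≥ 1.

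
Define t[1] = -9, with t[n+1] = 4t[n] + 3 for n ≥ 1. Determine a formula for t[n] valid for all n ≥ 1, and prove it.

Claim: t[n] = -2·4^n − 1.

Base case: t[1] = -9, and -2·4^1 − 1 = -8 − 1 = -9.
Assume t[k] = -2·4^k − 1 for some k ≥ 1.
Then t[k+1] = 4t[k] + 3 = 4·(-2·4^k − 1) + 3 = -8·4^k − 4 + 3 = -2·4^{k+1} − 1.
This completes the inductive step, so t[n] = -2·4^n − 1 for all n ≥ 1.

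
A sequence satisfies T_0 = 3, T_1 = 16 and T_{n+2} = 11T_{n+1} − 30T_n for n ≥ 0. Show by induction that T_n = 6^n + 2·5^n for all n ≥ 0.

Base cases: T_0 = 3 and 6^0 + 2·5^0 = 3; T_1 = 16 and 6^1 + 2·5^1 = 16.
Assume T_j = 6^j + 2·5^j for all 0 ≤ j ≤ r, where r ≥ 1.
Then T_{r+1} = 11T_r − 30T_{r−1} = 11·(6^r + 2·5^r) − 30·(6^{r−1} + 2·5^{r−1}) = (11·6 − 30)6^{r−1} + 2·(11·5 − 30)5^{r−1} = 36·6^{r−1} + 50·5^{r−1} = 6^{r+1} + 2·5^{r+1}.
By strong induction, T_n = 6^n + 2·5^n for all n ≥ 0.

T_n = 6^n + 2·5^n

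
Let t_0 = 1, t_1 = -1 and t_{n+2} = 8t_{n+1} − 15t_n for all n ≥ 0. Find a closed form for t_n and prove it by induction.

Claim: t_n = 3·3^n − 2·5^n.

Base cases: t_0 = 1 and 3·3^0 − 2·5^0 = 1; t_1 = -1 and 3·3^1 − 2·5^1 = -1.
Assume t_j = 3·3^j − 2·5^j for all 0 ≤ j ≤ m, where m ≥ 1.
Then t_{m+1} = 8t_m − 15t_{m−1} = 8·(3·3^m − 2·5^m) − 15·(3·3^{m−1} − 2·5^{m−1}) = 3·(8·3 − 15)3^{m−1} − 2·(8·5 − 15)5^{m−1} = 27·3^{m−1} − 50·5^{m−1} = 3·3^{m+1} − 2·5^{m+1}.
By strong induction, t_n = 3·3^n − 2·5^n for all n ≥ 0.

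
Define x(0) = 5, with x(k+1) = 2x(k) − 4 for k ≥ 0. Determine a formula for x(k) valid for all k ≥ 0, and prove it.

Claim: x(k) = 2^k + 4.

Base case: x(0) = 5, and 2^0 + 4 = 1 + 4 = 5.
Assume x(m) = 2^m + 4 for some m ≥ 0.
Then x(m+1) = 2x(m) − 4 = 2·(2^m + 4) − 4 = 2^{m+1} + 8 − 4 = 2^{m+1} + 4.
By induction, x(k) = 2^k + 4 for all k ≥ 0.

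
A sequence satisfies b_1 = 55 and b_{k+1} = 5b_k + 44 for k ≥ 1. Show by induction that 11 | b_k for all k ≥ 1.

Base case: b_1 = 55 = 11·5, so 11 | b_1.
Assume 11 | b_m, so b_m = 11t for some integer t.
Then b_{m+1} = 5b_m + 44 = 5·(11t) + 44 = 11(5t + 4), so 11 | b_{m+1}.
So the property holds for m+1, and by induction 11 | b_k for all k ≥ 1.

11 | b_k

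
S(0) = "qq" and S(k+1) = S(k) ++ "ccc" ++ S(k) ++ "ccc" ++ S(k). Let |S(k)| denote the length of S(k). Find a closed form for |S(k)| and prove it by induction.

Claim: |S(k)| = 5·3^k − 3.

Base case: |S(0)| = 2, and 5·3^0 − 3 = 2.
Assume |S(r)| = 5·3^r − 3.
Then |S(r+1)| = 3|S(r)| + 6 = 3(5·3^r − 3) + 6 = 5·3^{r+1} − 9 + 6 = 5·3^{r+1} − 3.
This completes the inductive step, so |S(k)| = 5·3^k − 3 for all k ≥ 0.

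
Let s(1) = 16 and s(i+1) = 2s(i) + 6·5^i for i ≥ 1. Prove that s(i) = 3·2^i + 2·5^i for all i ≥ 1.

Base case: s(1) = 16, and 3·2^1 + 2·5^1 = 6 + 10 = 16.
Assume s(m) = 3·2^m + 2·5^m for some m ≥ 1.
Then s(m+1) = 2s(m) + 6·5^m = 2·(3·2^m + 2·5^m) + 6·5^m = 3·2^{m+1} + 4·5^m + 6·5^m = 3·2^{m+1} + 10·5^m = 3·2^{m+1} + 2·5^{m+1}.
So the formula holds for m+1, and by induction s(i) = 3·2^i + 2·5^i for all i ≥ 1.

s(i) = 3·2^i + 2·5^i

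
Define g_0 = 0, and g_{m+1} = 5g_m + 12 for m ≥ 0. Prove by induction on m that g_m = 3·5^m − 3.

Base case: g_0 = 0, and 3·5^0 − 3 = 3 − 3 = 0.
Assume g_k = 3·5^k − 3 for some k ≥ 0.
Then g_{k+1} = 5g_k + 12 = 5·(3·5^k − 3) + 12 = 15·5^k − 15 + 12 = 3·5^{k+1} − 3.
By induction, g_m = 3·5^m − 3 for all m ≥ 0.

g_m = 3·5^m − 3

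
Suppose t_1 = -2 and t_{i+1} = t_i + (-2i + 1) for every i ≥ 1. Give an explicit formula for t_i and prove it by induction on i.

Claim: t_i = -i^2 + 2i − 3.

Base case: t_1 = -2, and -1^2 + 2·1 − 3 = -2.
Assume t_r = -r^2 + 2r − 3.
Then t_{r+1} = t_r + (-2r + 1) = (-r^2 + 2r − 3) + (-2r + 1) = -r^2 − 2,
and -(r+1)^2 + 2·(r+1) − 3 = -r^2 − 2.
Hence t_i = -i^2 + 2i − 3 for every i ≥ 1, by induction.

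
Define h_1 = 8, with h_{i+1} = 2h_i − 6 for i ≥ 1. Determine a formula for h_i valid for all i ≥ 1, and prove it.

Claim: h_i = 2^i + 6.

Base case: h_1 = 8, and 2^1 + 6 = 2 + 6 = 8.
Assume h_m = 2^m + 6 for some m ≥ 1.
Then h_{m+1} = 2h_m − 6 = 2·(2^m + 6) − 6 = 2^{m+1} + 12 − 6 = 2^{m+1} + 6.
Hence h_i = 2^i + 6 for every i ≥ 1, by induction.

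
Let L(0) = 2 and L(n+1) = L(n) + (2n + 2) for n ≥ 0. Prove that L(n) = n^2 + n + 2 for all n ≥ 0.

Base case: L(0) = 2, and 0^2 + 0 + 2 = 2.
Assume L(k) = k^2 + k + 2.
Then L(k+1) = L(k) + (2k + 2) = (k^2 + k + 2) + (2k + 2) = k^2 + 3k + 4,
and (k+1)^2 + (k+1) + 2 = k^2 + 3k + 4.
By induction, L(n) = n^2 + n + 2 for all n ≥ 0.

L(n) = n^2 + n + 2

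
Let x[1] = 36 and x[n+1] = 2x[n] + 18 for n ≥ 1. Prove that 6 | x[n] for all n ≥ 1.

Base case: x[1] = 36 = 6·6, so 6 | x[1].
Assume 6 | x[k], so x[k] = 6t for some integer t.
Then x[k+1] = 2x[k] + 18 = 2·(6t) + 18 = 6(2t + 3), so 6 | x[k+1].
By induction, 6 | x[n] for all n ≥ 1.

6 | x[n]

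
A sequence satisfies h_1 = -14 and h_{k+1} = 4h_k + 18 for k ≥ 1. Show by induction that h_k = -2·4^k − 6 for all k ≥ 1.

Base case: h_1 = -14, and -2·4^1 − 6 = -8 − 6 = -14.
Assume h_m = -2·4^m − 6 for some m ≥ 1.
Then h_{m+1} = 4h_m + 18 = 4·(-2·4^m − 6) + 18 = -8·4^m − 24 + 18 = -2·4^{m+1} − 6.
So the formula holds for m+1, and by induction h_k = -2·4^k − 6 for all k ≥ 1.

h_k = -2·4^k − 6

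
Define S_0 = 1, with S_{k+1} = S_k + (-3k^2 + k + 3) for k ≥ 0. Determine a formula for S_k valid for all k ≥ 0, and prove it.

Claim: S_k = -k^3 + 2k^2 + 2k + 1.

Base case: S_0 = 1, and -0^3 + 2·0^2 + 2·0 + 1 = 1.
Assume S_r = -r^3 + 2r^2 + 2r + 1.
Then S_{r+1} = S_r + (-3r^2 + r + 3) = (-r^3 + 2r^2 + 2r + 1) + (-3r^2 + r + 3) = -r^3 − r^2 + 3r + 4,
and -(r+1)^3 + 2·(r+1)^2 + 2·(r+1) + 1 = -r^3 − r^2 + 3r + 4.
By induction, S_k = -k^3 + 2k^2 + 2k + 1 for all k ≥ 0.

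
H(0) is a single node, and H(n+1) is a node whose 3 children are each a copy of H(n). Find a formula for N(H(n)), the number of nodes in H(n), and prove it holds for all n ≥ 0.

Claim: N(H(n)) = (3^{n+1} − 1)/2.

Base case: N(H(0)) = 1, and (3^{0+1} − 1)/2 = 1.
Assume N(H(m)) = (3^{m+1} − 1)/2.
Then N(H(m+1)) = 1 + 3N(H(m)) = 1 + 3·(3^{m+1} − 1)/2 = 1 + (3^{m+2} − 3)/2 = (2 + 3^{m+2} − 3)/2 = (3^{m+2} − 1)/2.
This completes the inductive step, so N(H(n)) = (3^{n+1} − 1)/2 for all n ≥ 0.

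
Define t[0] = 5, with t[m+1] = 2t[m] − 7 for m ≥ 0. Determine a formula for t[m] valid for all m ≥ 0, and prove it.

Claim: t[m] = -2^{m+1} + 7.

Base case: t[0] = 5, and -2^{0+1} + 7 = -2 + 7 = 5.
Assume t[k] = -2^{k+1} + 7 for some k ≥ 0.
Then t[k+1] = 2t[k] − 7 = 2·(-2^{k+1} + 7) − 7 = -2^{k+2} + 14 − 7 = -2^{k+2} + 7.
This completes the inductive step, so t[m] = -2^{m+1} + 7 for all m ≥ 0.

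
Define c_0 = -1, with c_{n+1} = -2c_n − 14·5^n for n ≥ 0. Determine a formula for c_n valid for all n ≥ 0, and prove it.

Claim: c_n = (-2)^n − 2·5^n.

Base case: c_0 = -1, and (-2)^0 − 2·5^0 = 1 − 2 = -1.
Assume c_k = (-2)^k − 2·5^k for some k ≥ 0.
Then c_{k+1} = -2c_k − 14·5^k = -2·((-2)^k − 2·5^k) − 14·5^k = (-2)^{k+1} + 4·5^k − 14·5^k = (-2)^{k+1} − 10·5^k = (-2)^{k+1} − 2·5^{k+1}.
By induction, c_n = (-2)^n − 2·5^n for all n ≥ 0.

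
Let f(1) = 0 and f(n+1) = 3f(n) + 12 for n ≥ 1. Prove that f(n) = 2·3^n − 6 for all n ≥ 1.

Base case: f(1) = 0, and 2·3^1 − 6 = 6 − 6 = 0.
Assume f(r) = 2·3^r − 6 for some r ≥ 1.
Then f(r+1) = 3f(r) + 12 = 3·(2·3^r − 6) + 12 = 6·3^r − 18 + 12 = 2·3^{r+1} − 6.
This completes the inductive step, so f(n) = 2·3^n − 6 for all n ≥ 1.

f(n) = 2·3^n − 6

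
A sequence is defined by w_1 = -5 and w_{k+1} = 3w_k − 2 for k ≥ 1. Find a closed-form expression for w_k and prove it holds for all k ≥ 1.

Claim: w_k = -2·3^k + 1.

Base case: w_1 = -5, and -2·3^1 + 1 = -6 + 1 = -5.
Assume w_r = -2·3^r + 1 for some r ≥ 1.
Then w_{r+1} = 3w_r − 2 = 3·(-2·3^r + 1) − 2 = -6·3^r + 3 − 2 = -2·3^{r+1} + 1.
By induction, w_k = -2·3^k + 1 for all k ≥ 1.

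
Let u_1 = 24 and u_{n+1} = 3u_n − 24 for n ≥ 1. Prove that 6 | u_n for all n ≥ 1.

Base case: u_1 = 24 = 6·4, so 6 | u_1.
Assume 6 | u_m, so u_m = 6t for some integer t.
Then u_{m+1} = 3u_m − 24 = 3·(6t) − 24 = 6(3t − 4), so 6 | u_{m+1}.
So the property holds for m+1, and by induction 6 | u_n for all n ≥ 1.

6 | u_n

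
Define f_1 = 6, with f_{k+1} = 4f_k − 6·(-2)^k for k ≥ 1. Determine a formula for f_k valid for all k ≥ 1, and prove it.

Claim: f_k = 2·4^k + (-2)^k.

Base case: f_1 = 6, and 2·4^1 + (-2)^1 = 8 − 2 = 6.
Assume f_m = 2·4^m + (-2)^m for some m ≥ 1.
Then f_{m+1} = 4f_m − 6·(-2)^m = 4·(2·4^m + (-2)^m) − 6·(-2)^m = 2·4^{m+1} + 4·(-2)^m − 6·(-2)^m = 2·4^{m+1} − 2·(-2)^m = 2·4^{m+1} + (-2)^{m+1}.
This completes the inductive step, so f_k = 2·4^k + (-2)^k for all k ≥ 1.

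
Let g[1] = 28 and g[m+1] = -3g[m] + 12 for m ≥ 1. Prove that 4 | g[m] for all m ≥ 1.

Base case: g[1] = 28 = 4·7, so 4 | g[1].
Assume 4 | g[k], so g[k] = 4t for some integer t.
Then g[k+1] = -3g[k] + 12 = -3·(4t) + 12 = 4(-3t + 3), so 4 | g[k+1].
This completes the inductive step, so 4 | g[m] for all m ≥ 1.

4 | g[m]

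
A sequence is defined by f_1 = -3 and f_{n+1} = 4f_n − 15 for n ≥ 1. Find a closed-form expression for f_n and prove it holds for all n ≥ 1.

Claim: f_n = -2·4^n + 5.

Base case: f_1 = -3, and -2·4^1 + 5 = -8 + 5 = -3.
Assume f_k = -2·4^k + 5 for some k ≥ 1.
Then f_{k+1} = 4f_k − 15 = 4·(-2·4^k + 5) − 15 = -8·4^k + 20 − 15 = -2·4^{k+1} + 5.
This completes the inductive step, so f_n = -2·4^n + 5 for all n ≥ 1.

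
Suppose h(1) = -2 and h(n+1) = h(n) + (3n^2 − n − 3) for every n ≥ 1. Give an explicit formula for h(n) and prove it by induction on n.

Claim: h(n) = n^3 − 2n^2 − 2n + 1.

Base case: h(1) = -2, and 1^3 − 2·1^2 − 2·1 + 1 = -2.
Assume h(m) = m^3 − 2m^2 − 2m + 1.
Then h(m+1) = h(m) + (3m^2 − m − 3) = (m^3 − 2m^2 − 2m + 1) + (3m^2 − m − 3) = m^3 + m^2 − 3m − 2,
and (m+1)^3 − 2·(m+1)^2 − 2·(m+1) + 1 = m^3 + m^2 − 3m − 2.
Hence h(n) = n^3 − 2n^2 − 2n + 1 for every n ≥ 1, by induction.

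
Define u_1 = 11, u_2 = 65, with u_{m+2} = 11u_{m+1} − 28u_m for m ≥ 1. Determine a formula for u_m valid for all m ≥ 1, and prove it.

Claim: u_m = 7^m + 4^m.

Base cases: u_1 = 11 and 7^1 + 4^1 = 11; u_2 = 65 and 7^2 + 4^2 = 65.
Assume u_j = 7^j + 4^j for all 1 ≤ j ≤ k, where k ≥ 2.
Then u_{k+1} = 11u_k − 28u_{k−1} = 11·(7^k + 4^k) − 28·(7^{k−1} + 4^{k−1}) = (11·7 − 28)7^{k−1} + (11·4 − 28)4^{k−1} = 49·7^{k−1} + 16·4^{k−1} = 7^{k+1} + 4^{k+1}.
By strong induction, u_m = 7^m + 4^m for all m ≥ 1.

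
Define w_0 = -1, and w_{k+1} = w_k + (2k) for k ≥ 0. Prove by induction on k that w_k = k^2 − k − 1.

Base case: w_0 = -1, and 0^2 − 0 − 1 = -1.
Assume w_j = j^2 − j − 1.
Then w_{j+1} = w_j + (2j) = (j^2 − j − 1) + (2j) = j^2 + j − 1,
and (j+1)^2 − (j+1) − 1 = j^2 + j − 1.
Hence w_k = k^2 − k − 1 for every k ≥ 0, by induction.

w_k = k^2 − k − 1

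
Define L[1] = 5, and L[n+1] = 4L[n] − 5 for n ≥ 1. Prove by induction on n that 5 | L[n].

Base case: L[1] = 5 = 5·1, so 5 | L[1].
Assume 5 | L[m], so L[m] = 5t for some integer t.
Then L[m+1] = 4L[m] − 5 = 4·(5t) − 5 = 5(4t − 1), so 5 | L[m+1].
By induction, 5 | L[n] for all n ≥ 1.

5 | L[n]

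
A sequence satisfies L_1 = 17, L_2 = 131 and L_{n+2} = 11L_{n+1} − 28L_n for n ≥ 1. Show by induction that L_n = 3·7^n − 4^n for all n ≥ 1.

Base cases: L_1 = 17 and 3·7^1 − 4^1 = 17; L_2 = 131 and 3·7^2 − 4^2 = 131.
Assume L_j = 3·7^j − 4^j for all 1 ≤ j ≤ r, where r ≥ 2.
Then L_{r+1} = 11L_r − 28L_{r−1} = 11·(3·7^r − 4^r) − 28·(3·7^{r−1} − 4^{r−1}) = 3·(11·7 − 28)7^{r−1} − (11·4 − 28)4^{r−1} = 147·7^{r−1} − 16·4^{r−1} = 3·7^{r+1} − 4^{r+1}.
By strong induction, L_n = 3·7^n − 4^n for all n ≥ 1.

L_n = 3·7^n − 4^n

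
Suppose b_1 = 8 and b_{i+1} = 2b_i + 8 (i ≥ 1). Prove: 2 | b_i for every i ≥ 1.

Base case: b_1 = 8 = 2·4, so 2 | b_1.
Assume 2 | b_j, so b_j = 2t for some integer t.
Then b_{j+1} = 2b_j + 8 = 2·(2t) + 8 = 2(2t + 4), so 2 | b_{j+1}.
So the property holds for j+1, and by induction 2 | b_i for all i ≥ 1.

2 | b_i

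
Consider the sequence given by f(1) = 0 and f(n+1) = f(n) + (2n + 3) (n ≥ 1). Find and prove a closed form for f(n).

Claim: f(n) = n^2 + 2n − 3.

Base case: f(1) = 0, and 1^2 + 2·1 − 3 = 0.
Assume f(j) = j^2 + 2j − 3.
Then f(j+1) = f(j) + (2j + 3) = (j^2 + 2j − 3) + (2j + 3) = j^2 + 4j,
and (j+1)^2 + 2·(j+1) − 3 = j^2 + 4j.
This completes the inductive step, so f(n) = n^2 + 2n − 3 for all n ≥ 1.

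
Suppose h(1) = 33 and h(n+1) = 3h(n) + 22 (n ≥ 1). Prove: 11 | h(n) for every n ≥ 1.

Base case: h(1) = 33 = 11·3, so 11 | h(1).
Assume 11 | h(k), so h(k) = 11t for some integer t.
Then h(k+1) = 3h(k) + 22 = 3·(11t) + 22 = 11(3t + 2), so 11 | h(k+1).
Hence 11 | h(n) for every n ≥ 1, by induction.

11 | h(n)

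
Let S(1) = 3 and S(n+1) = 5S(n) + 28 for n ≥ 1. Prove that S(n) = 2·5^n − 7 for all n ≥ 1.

Base case: S(1) = 3, and 2·5^1 − 7 = 10 − 7 = 3.
Assume S(j) = 2·5^j − 7 for some j ≥ 1.
Then S(j+1) = 5S(j) + 28 = 5·(2·5^j − 7) + 28 = 10·5^j − 35 + 28 = 2·5^{j+1} − 7.
Hence S(n) = 2·5^n − 7 for every n ≥ 1, by induction.

S(n) = 2·5^n − 7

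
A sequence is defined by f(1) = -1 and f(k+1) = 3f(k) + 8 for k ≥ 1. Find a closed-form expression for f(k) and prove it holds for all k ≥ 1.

Claim: f(k) = 3^k − 4.

Base case: f(1) = -1, and 3^1 − 4 = 3 − 4 = -1.
Assume f(r) = 3^r − 4 for some r ≥ 1.
Then f(r+1) = 3f(r) + 8 = 3·(3^r − 4) + 8 = 3^{r+1} − 12 + 8 = 3^{r+1} − 4.
By induction, f(k) = 3^k − 4 for all k ≥ 1.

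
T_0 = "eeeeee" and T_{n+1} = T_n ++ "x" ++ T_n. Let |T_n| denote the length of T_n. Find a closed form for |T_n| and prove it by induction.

Claim: |T_n| = 7·2^n − 1.

Base case: |T_0| = 6, and 7·2^0 − 1 = 6.
Assume |T_j| = 7·2^j − 1.
Then |T_{j+1}| = |T_j| + 1 + |T_j| = 2|T_j| + 1 = 2(7·2^j − 1) + 1 = 7·2^{j+1} − 2 + 1 = 7·2^{j+1} − 1.
By induction, |T_n| = 7·2^n − 1 for all n ≥ 0.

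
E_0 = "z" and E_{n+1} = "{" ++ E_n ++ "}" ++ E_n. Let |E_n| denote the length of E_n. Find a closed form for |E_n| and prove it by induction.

Claim: |E_n| = 3·2^n − 2.

Base case: |E_0| = 1, and 3·2^0 − 2 = 1.
Assume |E_j| = 3·2^j − 2.
Then |E_{j+1}| = 1 + |E_j| + 1 + |E_j| = 2|E_j| + 2 = 2(3·2^j − 2) + 2 = 3·2^{j+1} − 4 + 2 = 3·2^{j+1} − 2.
Hence |E_n| = 3·2^n − 2 for every n ≥ 0, by induction.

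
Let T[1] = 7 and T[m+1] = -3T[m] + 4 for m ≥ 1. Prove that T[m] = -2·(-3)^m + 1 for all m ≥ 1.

Base case: T[1] = 7, and -2·(-3)^1 + 1 = 6 + 1 = 7.
Assume T[j] = -2·(-3)^j + 1 for some j ≥ 1.
Then T[j+1] = -3T[j] + 4 = -3·(-2·(-3)^j + 1) + 4 = 6·(-3)^j − 3 + 4 = -2·(-3)^{j+1} + 1.
By induction, T[m] = -2·(-3)^m + 1 for all m ≥ 1.

T[m] = -2·(-3)^m + 1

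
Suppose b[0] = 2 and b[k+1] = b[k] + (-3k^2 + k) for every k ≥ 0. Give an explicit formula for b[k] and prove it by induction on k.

Claim: b[k] = -k^3 + 2k^2 − k + 2.

Base case: b[0] = 2, and -0^3 + 2·0^2 − 0 + 2 = 2.
Assume b[r] = -r^3 + 2r^2 − r + 2.
Then b[r+1] = b[r] + (-3r^2 + r) = (-r^3 + 2r^2 − r + 2) + (-3r^2 + r) = -r^3 − r^2 + 2,
and -(r+1)^3 + 2·(r+1)^2 − (r+1) + 2 = -r^3 − r^2 + 2.
This completes the inductive step, so b[k] = -k^3 + 2k^2 − k + 2 for all k ≥ 0.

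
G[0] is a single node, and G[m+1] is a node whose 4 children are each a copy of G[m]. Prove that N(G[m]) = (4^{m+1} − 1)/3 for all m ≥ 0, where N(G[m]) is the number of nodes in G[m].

Base case: N(G[0]) = 1, and (4^{0+1} − 1)/3 = 1.
Assume N(G[j]) = (4^{j+1} − 1)/3.
Then N(G[j+1]) = 1 + 4N(G[j]) = 1 + 4·(4^{j+1} − 1)/3 = 1 + (4^{j+2} − 4)/3 = (3 + 4^{j+2} − 4)/3 = (4^{j+2} − 1)/3.
Hence N(G[m]) = (4^{m+1} − 1)/3 for every m ≥ 0, by induction.

N(G[m]) = (4^{m+1} − 1)/3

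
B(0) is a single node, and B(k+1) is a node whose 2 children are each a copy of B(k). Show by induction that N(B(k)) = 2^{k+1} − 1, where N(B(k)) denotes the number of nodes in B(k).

Base case: N(B(0)) = 1, and 2^{0+1} − 1 = 1.
Assume N(B(r)) = 2^{r+1} − 1.
Then N(B(r+1)) = 1 + 2N(B(r)) = 1 + 2(2^{r+1} − 1) = 2^{r+2} − 2 + 1 = 2^{r+2} − 1.
Hence N(B(k)) = 2^{k+1} − 1 for every k ≥ 0, by induction.

N(B(k)) = 2^{k+1} − 1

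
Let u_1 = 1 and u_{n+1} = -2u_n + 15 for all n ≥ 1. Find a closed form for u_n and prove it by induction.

Claim: u_n = 2·(-2)^n + 5.

Base case: u_1 = 1, and 2·(-2)^1 + 5 = -4 + 5 = 1.
Assume u_k = 2·(-2)^k + 5 for some k ≥ 1.
Then u_{k+1} = -2u_k + 15 = -2·(2·(-2)^k + 5) + 15 = -4·(-2)^k − 10 + 15 = 2·(-2)^{k+1} + 5.
So the formula holds for k+1, and by induction u_n = 2·(-2)^n + 5 for all n ≥ 1.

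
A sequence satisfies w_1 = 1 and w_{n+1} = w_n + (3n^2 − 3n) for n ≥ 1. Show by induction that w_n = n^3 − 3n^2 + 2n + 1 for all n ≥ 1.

Base case: w_1 = 1, and 1^3 − 3·1^2 + 2·1 + 1 = 1.
Assume w_k = k^3 − 3k^2 + 2k + 1.
Then w_{k+1} = w_k + (3k^2 − 3k) = (k^3 − 3k^2 + 2k + 1) + (3k^2 − 3k) = k^3 − k + 1,
and (k+1)^3 − 3·(k+1)^2 + 2·(k+1) + 1 = k^3 − k + 1.
By induction, w_n = n^3 − 3n^2 + 2n + 1 for all n ≥ 1.

w_n = n^3 − 3n^2 + 2n + 1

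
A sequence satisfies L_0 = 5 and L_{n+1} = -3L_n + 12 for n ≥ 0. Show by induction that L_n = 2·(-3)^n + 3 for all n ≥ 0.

Base case: L_0 = 5, and 2·(-3)^0 + 3 = 2 + 3 = 5.
Assume L_k = 2·(-3)^k + 3 for some k ≥ 0.
Then L_{k+1} = -3L_k + 12 = -3·(2·(-3)^k + 3) + 12 = -6·(-3)^k − 9 + 12 = 2·(-3)^{k+1} + 3.
This completes the inductive step, so L_n = 2·(-3)^n + 3 for all n ≥ 0.

L_n = 2·(-3)^n + 3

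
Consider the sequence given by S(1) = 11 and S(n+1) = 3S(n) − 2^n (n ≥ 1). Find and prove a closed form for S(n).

Claim: S(n) = 3·3^n + 2^n.

Base case: S(1) = 11, and 3·3^1 + 2^1 = 9 + 2 = 11.
Assume S(m) = 3·3^m + 2^m for some m ≥ 1.
Then S(m+1) = 3S(m) − 2^m = 3·(3·3^m + 2^m) − 2^m = 3·3^{m+1} + 3·2^m − 2^m = 3·3^{m+1} + 2·2^m = 3·3^{m+1} + 2^{m+1}.
By induction, S(n) = 3·3^n + 2^n for all n ≥ 1.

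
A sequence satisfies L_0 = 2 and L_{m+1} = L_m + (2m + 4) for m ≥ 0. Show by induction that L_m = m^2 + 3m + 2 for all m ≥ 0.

Base case: L_0 = 2, and 0^2 + 3·0 + 2 = 2.
Assume L_j = j^2 + 3j + 2.
Then L_{j+1} = L_j + (2j + 4) = (j^2 + 3j + 2) + (2j + 4) = j^2 + 5j + 6,
and (j+1)^2 + 3·(j+1) + 2 = j^2 + 5j + 6.
By induction, L_m = m^2 + 3m + 2 for all m ≥ 0.

L_m = m^2 + 3m + 2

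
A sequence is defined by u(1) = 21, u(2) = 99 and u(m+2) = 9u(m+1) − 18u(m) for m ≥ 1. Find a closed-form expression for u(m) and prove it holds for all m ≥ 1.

Claim: u(m) = 3·3^m + 2·6^m.

Base cases: u(1) = 21 and 3·3^1 + 2·6^1 = 21; u(2) = 99 and 3·3^2 + 2·6^2 = 99.
Assume u(j) = 3·3^j + 2·6^j for all 1 ≤ j ≤ r, where r ≥ 2.
Then u(r+1) = 9u(r) − 18u(r−1) = 9·(3·3^r + 2·6^r) − 18·(3·3^{r−1} + 2·6^{r−1}) = 3·(9·3 − 18)3^{r−1} + 2·(9·6 − 18)6^{r−1} = 27·3^{r−1} + 72·6^{r−1} = 3·3^{r+1} + 2·6^{r+1}.
By strong induction, u(m) = 3·3^m + 2·6^m for all m ≥ 1.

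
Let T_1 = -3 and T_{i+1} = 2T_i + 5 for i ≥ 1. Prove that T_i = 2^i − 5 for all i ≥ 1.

Base case: T_1 = -3, and 2^1 − 5 = 2 − 5 = -3.
Assume T_j = 2^j − 5 for some j ≥ 1.
Then T_{j+1} = 2T_j + 5 = 2·(2^j − 5) + 5 = 2^{j+1} − 10 + 5 = 2^{j+1} − 5.
This completes the inductive step, so T_i = 2^i − 5 for all i ≥ 1.

T_i = 2^i − 5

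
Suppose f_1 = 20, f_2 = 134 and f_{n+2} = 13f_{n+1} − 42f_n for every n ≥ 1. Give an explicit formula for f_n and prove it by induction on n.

Claim: f_n = 6^n + 2·7^n.

Base cases: f_1 = 20 and 6^1 + 2·7^1 = 20; f_2 = 134 and 6^2 + 2·7^2 = 134.
Assume f_j = 6^j + 2·7^j for all 1 ≤ j ≤ k, where k ≥ 2.
Then f_{k+1} = 13f_k − 42f_{k−1} = 13·(6^k + 2·7^k) − 42·(6^{k−1} + 2·7^{k−1}) = (13·6 − 42)6^{k−1} + 2·(13·7 − 42)7^{k−1} = 36·6^{k−1} + 98·7^{k−1} = 6^{k+1} + 2·7^{k+1}.
By strong induction, f_n = 6^n + 2·7^n for all n ≥ 1.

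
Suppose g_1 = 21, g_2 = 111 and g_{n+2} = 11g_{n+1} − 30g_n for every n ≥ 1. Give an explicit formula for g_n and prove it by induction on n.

Claim: g_n = 3·5^n + 6^n.

Base cases: g_1 = 21 and 3·5^1 + 6^1 = 21; g_2 = 111 and 3·5^2 + 6^2 = 111.
Assume g_j = 3·5^j + 6^j for all 1 ≤ j ≤ m, where m ≥ 2.
Then g_{m+1} = 11g_m − 30g_{m−1} = 11·(3·5^m + 6^m) − 30·(3·5^{m−1} + 6^{m−1}) = 3·(11·5 − 30)5^{m−1} + (11·6 − 30)6^{m−1} = 75·5^{m−1} + 36·6^{m−1} = 3·5^{m+1} + 6^{m+1}.
By strong induction, g_n = 3·5^n + 6^n for all n ≥ 1.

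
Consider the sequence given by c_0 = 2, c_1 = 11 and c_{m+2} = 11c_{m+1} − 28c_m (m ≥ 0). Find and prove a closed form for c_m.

Claim: c_m = 4^m + 7^m.

Base cases: c_0 = 2 and 4^0 + 7^0 = 2; c_1 = 11 and 4^1 + 7^1 = 11.
Assume c_j = 4^j + 7^j for all 0 ≤ j ≤ r, where r ≥ 1.
Then c_{r+1} = 11c_r − 28c_{r−1} = 11·(4^r + 7^r) − 28·(4^{r−1} + 7^{r−1}) = (11·4 − 28)4^{r−1} + (11·7 − 28)7^{r−1} = 16·4^{r−1} + 49·7^{r−1} = 4^{r+1} + 7^{r+1}.
This completes the inductive step, so c_m = 4^m + 7^m for all m ≥ 0.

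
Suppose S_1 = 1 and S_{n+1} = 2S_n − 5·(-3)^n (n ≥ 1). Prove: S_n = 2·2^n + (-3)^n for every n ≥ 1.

Base case: S_1 = 1, and 2·2^1 + (-3)^1 = 4 − 3 = 1.
Assume S_m = 2·2^m + (-3)^m for some m ≥ 1.
Then S_{m+1} = 2S_m − 5·(-3)^m = 2·(2·2^m + (-3)^m) − 5·(-3)^m = 2·2^{m+1} + 2·(-3)^m − 5·(-3)^m = 2·2^{m+1} − 3·(-3)^m = 2·2^{m+1} + (-3)^{m+1}.
Hence S_n = 2·2^n + (-3)^n for every n ≥ 1, by induction.

S_n = 2·2^n + (-3)^n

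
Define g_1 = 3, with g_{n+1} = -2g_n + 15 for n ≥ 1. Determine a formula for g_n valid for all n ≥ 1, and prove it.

Claim: g_n = (-2)^n + 5.

Base case: g_1 = 3, and (-2)^1 + 5 = -2 + 5 = 3.
Assume g_k = (-2)^k + 5 for some k ≥ 1.
Then g_{k+1} = -2g_k + 15 = -2·((-2)^k + 5) + 15 = -2·(-2)^k − 10 + 15 = (-2)^{k+1} + 5.
So the formula holds for k+1, and by induction g_n = (-2)^n + 5 for all n ≥ 1.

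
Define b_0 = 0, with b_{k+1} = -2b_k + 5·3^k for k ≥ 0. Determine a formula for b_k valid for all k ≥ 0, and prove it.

Claim: b_k = -(-2)^k + 3^k.

Base case: b_0 = 0, and -(-2)^0 + 3^0 = -1 + 1 = 0.
Assume b_r = -(-2)^r + 3^r for some r ≥ 0.
Then b_{r+1} = -2b_r + 5·3^r = -2·(-(-2)^r + 3^r) + 5·3^r = -(-2)^{r+1} − 2·3^r + 5·3^r = -(-2)^{r+1} + 3·3^r = -(-2)^{r+1} + 3^{r+1}.
By induction, b_k = -(-2)^k + 3^k for all k ≥ 0.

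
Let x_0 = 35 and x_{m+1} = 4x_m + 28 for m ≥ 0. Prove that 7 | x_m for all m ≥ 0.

Base case: x_0 = 35 = 7·5, so 7 | x_0.
Assume 7 | x_j, so x_j = 7t for some integer t.
Then x_{j+1} = 4x_j + 28 = 4·(7t) + 28 = 7(4t + 4), so 7 | x_{j+1}.
So the property holds for j+1, and by induction 7 | x_m for all m ≥ 0.

7 | x_m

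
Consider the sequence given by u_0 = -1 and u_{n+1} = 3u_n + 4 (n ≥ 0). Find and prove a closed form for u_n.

Claim: u_n = 3^n − 2.

Base case: u_0 = -1, and 3^0 − 2 = 1 − 2 = -1.
Assume u_r = 3^r − 2 for some r ≥ 0.
Then u_{r+1} = 3u_r + 4 = 3·(3^r − 2) + 4 = 3^{r+1} − 6 + 4 = 3^{r+1} − 2.
This completes the inductive step, so u_n = 3^n − 2 for all n ≥ 0.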